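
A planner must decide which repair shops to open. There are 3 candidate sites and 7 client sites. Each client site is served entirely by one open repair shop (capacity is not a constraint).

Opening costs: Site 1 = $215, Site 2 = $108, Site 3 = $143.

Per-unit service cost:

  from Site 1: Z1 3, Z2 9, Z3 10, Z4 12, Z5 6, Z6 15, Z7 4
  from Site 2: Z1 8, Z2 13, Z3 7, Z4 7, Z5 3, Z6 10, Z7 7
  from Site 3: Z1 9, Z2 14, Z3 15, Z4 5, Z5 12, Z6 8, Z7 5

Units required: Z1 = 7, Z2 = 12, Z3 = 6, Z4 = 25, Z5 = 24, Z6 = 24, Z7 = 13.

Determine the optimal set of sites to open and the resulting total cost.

For any fixed open set, each client site goes to its cheapest open site; total = fixed + service.
{Site 2}: Z1→Site 2 8·7=56, Z2→Site 2 13·12=156, Z3→Site 2 7·6=42, Z4→Site 2 7·25=175, Z5→Site 2 3·24=72, Z6→Site 2 10·24=240, Z7→Site 2 7·13=91. Service 832; fixed 108; total 940.
{Site 2, Site 3}: service 708 + fixed 251 = 959
{Site 1, Site 2}: Z1→Site 1 3·7=21, Z2→Site 1 9·12=108, Z3→Site 2 7·6=42, Z4→Site 2 7·25=175, Z5→Site 2 3·24=72, Z6→Site 2 10·24=240, Z7→Site 1 4·13=52. Service 710; fixed 323; total 1033.
{Site 1, Site 2, Site 3}: service 612 + fixed 466 = 1078
(All 7 nonempty subsets were checked; Site 2 only is lowest.)

Open Site 2 only; minimum total cost 940.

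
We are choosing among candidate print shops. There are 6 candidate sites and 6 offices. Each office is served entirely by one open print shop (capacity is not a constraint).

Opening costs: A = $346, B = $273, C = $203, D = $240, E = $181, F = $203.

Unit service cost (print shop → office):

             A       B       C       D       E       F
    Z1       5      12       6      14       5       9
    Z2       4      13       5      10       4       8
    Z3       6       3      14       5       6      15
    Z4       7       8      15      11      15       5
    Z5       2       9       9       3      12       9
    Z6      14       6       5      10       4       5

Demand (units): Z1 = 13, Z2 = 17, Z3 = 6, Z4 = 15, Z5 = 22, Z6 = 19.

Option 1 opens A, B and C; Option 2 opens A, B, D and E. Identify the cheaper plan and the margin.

Option 1 is cheaper by 199.

Option 1: {A, B, C}: Z1→A 5·13=65, Z2→A 4·17=68, Z3→B 3·6=18, Z4→A 7·15=105, Z5→A 2·22=44, Z6→C 5·19=95. Service 395; fixed 822; total 1217.
Option 2: {A, B, D, E}: Z1→A 5·13=65, Z2→A 4·17=68, Z3→B 3·6=18, Z4→A 7·15=105, Z5→A 2·22=44, Z6→E 4·19=76. Service 376; fixed 1040; total 1416.
Difference: |1217 − 1416| = 199.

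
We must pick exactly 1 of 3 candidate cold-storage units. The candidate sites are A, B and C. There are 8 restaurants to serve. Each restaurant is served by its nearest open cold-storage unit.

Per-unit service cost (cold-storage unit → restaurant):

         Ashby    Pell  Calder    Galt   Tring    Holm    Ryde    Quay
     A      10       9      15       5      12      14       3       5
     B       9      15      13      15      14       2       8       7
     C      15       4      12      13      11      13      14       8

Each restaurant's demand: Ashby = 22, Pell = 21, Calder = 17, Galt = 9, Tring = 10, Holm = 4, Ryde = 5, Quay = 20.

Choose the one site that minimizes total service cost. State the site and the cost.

Choose A only; total service cost 1000.

With exactly 1 open, each restaurant uses its cheapest among the chosen.
{A}: Ashby→A 10·22=220, Pell→A 9·21=189, Calder→A 15·17=255, Galt→A 5·9=45, Tring→A 12·10=120, Holm→A 14·4=56, Ryde→A 3·5=15, Quay→A 5·20=100. Service cost 1000.
{C}: service cost 1127
{B}: service cost 1197
Among all 3 size-1 choices, {A} is lowest.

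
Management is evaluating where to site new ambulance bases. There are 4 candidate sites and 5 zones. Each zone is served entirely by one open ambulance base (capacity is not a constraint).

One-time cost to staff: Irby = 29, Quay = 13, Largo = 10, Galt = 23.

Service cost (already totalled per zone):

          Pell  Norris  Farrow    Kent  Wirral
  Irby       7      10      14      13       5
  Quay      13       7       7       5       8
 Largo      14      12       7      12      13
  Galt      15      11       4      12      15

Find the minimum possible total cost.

Minimum total cost: 53

For any fixed open set, each zone goes to its cheapest open site; total = fixed + service.
{Quay}: Pell→Quay 13, Norris→Quay 7, Farrow→Quay 7, Kent→Quay 5, Wirral→Quay 8. Service 40; fixed 13; total 53.
{Quay, Largo}: Pell→Quay 13, Norris→Quay 7, Farrow→Quay 7, Kent→Quay 5, Wirral→Quay 8. Service 40; fixed 23; total 63.
{Largo}: Pell→Largo 14, Norris→Largo 12, Farrow→Largo 7, Kent→Largo 12, Wirral→Largo 13. Service 58; fixed 10; total 68.
{Irby, Quay, Largo, Galt}: service 28 + fixed 75 = 103
No other subset beats 53.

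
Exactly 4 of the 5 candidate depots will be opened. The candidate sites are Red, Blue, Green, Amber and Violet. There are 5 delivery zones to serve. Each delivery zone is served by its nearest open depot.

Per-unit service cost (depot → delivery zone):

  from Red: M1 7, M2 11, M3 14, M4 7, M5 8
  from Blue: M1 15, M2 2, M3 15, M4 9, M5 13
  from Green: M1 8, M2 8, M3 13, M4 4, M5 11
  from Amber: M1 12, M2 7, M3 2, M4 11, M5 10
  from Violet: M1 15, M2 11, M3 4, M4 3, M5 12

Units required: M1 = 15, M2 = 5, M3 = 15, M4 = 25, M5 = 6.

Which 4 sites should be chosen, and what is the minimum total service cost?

With exactly 4 open, each delivery zone uses its cheapest among the chosen.
{Red, Blue, Amber, Violet}: M1→Red 7·15=105, M2→Blue 2·5=10, M3→Amber 2·15=30, M4→Violet 3·25=75, M5→Red 8·6=48. Service cost 268.
{Red, Blue, Green, Amber}: service cost 293
{Red, Green, Amber, Violet}: service cost 293
Among all 5 size-4 choices, {Red, Blue, Amber, Violet} is lowest.

Choose Red, Blue, Amber and Violet; total service cost 268.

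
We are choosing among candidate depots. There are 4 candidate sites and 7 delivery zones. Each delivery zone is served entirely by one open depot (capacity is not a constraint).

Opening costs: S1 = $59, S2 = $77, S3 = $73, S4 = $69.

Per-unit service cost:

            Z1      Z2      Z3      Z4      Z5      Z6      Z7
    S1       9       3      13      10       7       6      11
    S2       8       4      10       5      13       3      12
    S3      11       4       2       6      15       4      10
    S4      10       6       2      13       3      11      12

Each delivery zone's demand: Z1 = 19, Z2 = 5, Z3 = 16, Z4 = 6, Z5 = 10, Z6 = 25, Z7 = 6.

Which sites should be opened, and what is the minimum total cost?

Open S2 and S4; minimum total cost 557.

For any fixed open set, each delivery zone goes to its cheapest open site; total = fixed + service.
{S2, S4}: Z1→S2 8·19=152, Z2→S2 4·5=20, Z3→S4 2·16=32, Z4→S2 5·6=30, Z5→S4 3·10=30, Z6→S2 3·25=75, Z7→S2 12·6=72. Service 411; fixed 146; total 557.
{S1, S2, S4}: Z1→S2 8·19=152, Z2→S1 3·5=15, Z3→S4 2·16=32, Z4→S2 5·6=30, Z5→S4 3·10=30, Z6→S2 3·25=75, Z7→S1 11·6=66. Service 400; fixed 205; total 605.
{S3, S4}: service 468 + fixed 142 = 610
{S1, S2, S3, S4}: Z1→S2 8·19=152, Z2→S1 3·5=15, Z3→S3 2·16=32, Z4→S2 5·6=30, Z5→S4 3·10=30, Z6→S2 3·25=75, Z7→S3 10·6=60. Service 394; fixed 278; total 672.
No other subset beats 557.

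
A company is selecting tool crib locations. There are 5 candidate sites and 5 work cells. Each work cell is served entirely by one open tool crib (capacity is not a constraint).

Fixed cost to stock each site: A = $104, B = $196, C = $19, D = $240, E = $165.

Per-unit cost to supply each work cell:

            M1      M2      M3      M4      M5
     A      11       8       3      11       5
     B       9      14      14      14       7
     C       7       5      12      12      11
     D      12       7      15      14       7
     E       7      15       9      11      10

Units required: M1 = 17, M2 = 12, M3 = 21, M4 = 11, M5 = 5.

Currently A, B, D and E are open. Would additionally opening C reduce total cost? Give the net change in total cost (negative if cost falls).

Current service cost with {A, B, D, E}: 412.
Adding C: each work cell re-picks its cheapest; new service cost 388, saving 24.
Extra fixed cost: 19. Net change = 19 − 24 = -5.
(Totals: 1117 → 1112.)

Yes — net change −5 (cost falls by 5).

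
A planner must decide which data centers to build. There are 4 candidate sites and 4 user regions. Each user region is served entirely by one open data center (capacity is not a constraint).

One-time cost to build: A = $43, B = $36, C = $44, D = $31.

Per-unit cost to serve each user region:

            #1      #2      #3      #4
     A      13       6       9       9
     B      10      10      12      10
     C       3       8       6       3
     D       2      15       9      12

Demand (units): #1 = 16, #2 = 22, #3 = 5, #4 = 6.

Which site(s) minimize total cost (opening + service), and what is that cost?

Open A and C; minimum total cost 315.

For any fixed open set, each user region goes to its cheapest open site; total = fixed + service.
{A, C}: #1→C 3·16=48, #2→A 6·22=132, #3→C 6·5=30, #4→C 3·6=18. Service 228; fixed 87; total 315.
{C}: service 272 + fixed 44 = 316
{A, C, D}: #1→D 2·16=32, #2→A 6·22=132, #3→C 6·5=30, #4→C 3·6=18. Service 212; fixed 118; total 330.
{A, B, C, D}: service 212 + fixed 154 = 366
No other subset beats 315.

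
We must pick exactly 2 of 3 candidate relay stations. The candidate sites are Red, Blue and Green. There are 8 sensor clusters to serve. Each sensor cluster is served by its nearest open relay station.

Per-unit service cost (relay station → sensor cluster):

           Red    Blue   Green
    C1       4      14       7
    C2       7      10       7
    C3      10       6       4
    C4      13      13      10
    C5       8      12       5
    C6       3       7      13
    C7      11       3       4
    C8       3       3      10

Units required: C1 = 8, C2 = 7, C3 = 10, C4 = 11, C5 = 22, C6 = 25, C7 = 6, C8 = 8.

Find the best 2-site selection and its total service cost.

Choose Red and Green; total service cost 464.

With exactly 2 open, each sensor cluster uses its cheapest among the chosen.
{Red, Green}: C1→Red 4·8=32, C2→Red 7·7=49, C3→Green 4·10=40, C4→Green 10·11=110, C5→Green 5·22=110, C6→Red 3·25=75, C7→Green 4·6=24, C8→Red 3·8=24. Service cost 464.
{Red, Blue}: service cost 577
{Blue, Green}: service cost 582
Among all 3 size-2 choices, {Red, Green} is lowest.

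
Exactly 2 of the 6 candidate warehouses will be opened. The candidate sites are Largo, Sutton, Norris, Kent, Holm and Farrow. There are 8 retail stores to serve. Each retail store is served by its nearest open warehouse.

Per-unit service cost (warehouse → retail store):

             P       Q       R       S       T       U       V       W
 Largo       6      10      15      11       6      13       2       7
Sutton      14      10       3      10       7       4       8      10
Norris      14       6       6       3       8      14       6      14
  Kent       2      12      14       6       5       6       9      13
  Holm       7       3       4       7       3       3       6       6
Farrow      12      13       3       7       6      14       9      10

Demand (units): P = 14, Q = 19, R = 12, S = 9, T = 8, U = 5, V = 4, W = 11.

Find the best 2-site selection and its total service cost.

With exactly 2 open, each retail store uses its cheapest among the chosen.
{Kent, Holm}: P→Kent 2·14=28, Q→Holm 3·19=57, R→Holm 4·12=48, S→Kent 6·9=54, T→Holm 3·8=24, U→Holm 3·5=15, V→Holm 6·4=24, W→Holm 6·11=66. Service cost 316.
{Norris, Holm}: service cost 359
{Largo, Holm}: service cost 365
Among all 15 size-2 choices, {Kent, Holm} is lowest.

Choose Kent and Holm; total service cost 316.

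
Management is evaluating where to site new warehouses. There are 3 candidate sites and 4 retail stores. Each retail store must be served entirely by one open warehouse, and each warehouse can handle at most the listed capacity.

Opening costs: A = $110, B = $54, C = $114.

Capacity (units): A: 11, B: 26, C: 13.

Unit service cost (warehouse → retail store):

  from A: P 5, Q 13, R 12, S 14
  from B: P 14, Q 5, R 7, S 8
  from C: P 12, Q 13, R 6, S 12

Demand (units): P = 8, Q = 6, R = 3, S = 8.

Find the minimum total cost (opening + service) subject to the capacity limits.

Minimum total cost: 281

Open {B}: P→B 14·8=112, Q→B 5·6=30, R→B 7·3=21, S→B 8·8=64.
Loads: B carries 25/26. Service 227; fixed 54; total 281.
Next best feasible plan costs 319.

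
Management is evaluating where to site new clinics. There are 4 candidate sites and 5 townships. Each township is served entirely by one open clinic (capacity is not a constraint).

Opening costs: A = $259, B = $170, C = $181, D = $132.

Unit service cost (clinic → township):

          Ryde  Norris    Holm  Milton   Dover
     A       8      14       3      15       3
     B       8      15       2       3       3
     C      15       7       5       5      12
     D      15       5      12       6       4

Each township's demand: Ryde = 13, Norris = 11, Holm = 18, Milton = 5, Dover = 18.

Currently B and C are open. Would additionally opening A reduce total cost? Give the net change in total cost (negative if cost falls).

No — net change +259 (cost rises by 259).

Current service cost with {B, C}: 286.
Adding A: each township re-picks its cheapest; new service cost 286, saving 0.
Extra fixed cost: 259. Net change = 259 − 0 = 259.
(Totals: 637 → 896.)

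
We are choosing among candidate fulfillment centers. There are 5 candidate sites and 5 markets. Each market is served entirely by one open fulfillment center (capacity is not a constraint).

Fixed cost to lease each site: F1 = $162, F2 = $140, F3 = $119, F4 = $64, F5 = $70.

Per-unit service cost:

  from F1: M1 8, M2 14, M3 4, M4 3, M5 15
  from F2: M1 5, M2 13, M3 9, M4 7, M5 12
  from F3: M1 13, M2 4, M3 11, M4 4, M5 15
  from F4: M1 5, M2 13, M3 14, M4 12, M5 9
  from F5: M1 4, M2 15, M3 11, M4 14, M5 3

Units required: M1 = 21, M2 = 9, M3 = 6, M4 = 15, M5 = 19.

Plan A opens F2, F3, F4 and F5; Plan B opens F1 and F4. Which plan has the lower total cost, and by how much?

Plan A is cheaper by 4.

Plan A: {F2, F3, F4, F5}: M1→F5 4·21=84, M2→F3 4·9=36, M3→F2 9·6=54, M4→F3 4·15=60, M5→F5 3·19=57. Service 291; fixed 393; total 684.
Plan B: {F1, F4}: M1→F4 5·21=105, M2→F4 13·9=117, M3→F1 4·6=24, M4→F1 3·15=45, M5→F4 9·19=171. Service 462; fixed 226; total 688.
Difference: |684 − 688| = 4.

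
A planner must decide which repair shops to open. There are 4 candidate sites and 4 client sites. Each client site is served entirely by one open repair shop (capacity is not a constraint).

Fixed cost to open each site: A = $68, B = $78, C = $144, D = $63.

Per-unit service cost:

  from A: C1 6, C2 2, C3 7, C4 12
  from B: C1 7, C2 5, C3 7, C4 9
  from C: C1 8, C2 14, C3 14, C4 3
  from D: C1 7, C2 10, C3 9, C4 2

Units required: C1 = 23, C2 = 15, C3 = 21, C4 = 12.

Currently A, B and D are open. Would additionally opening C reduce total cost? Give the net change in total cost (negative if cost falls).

Current service cost with {A, B, D}: 339.
Adding C: each client site re-picks its cheapest; new service cost 339, saving 0.
Extra fixed cost: 144. Net change = 144 − 0 = 144.
(Totals: 548 → 692.)

No — net change +144 (cost rises by 144).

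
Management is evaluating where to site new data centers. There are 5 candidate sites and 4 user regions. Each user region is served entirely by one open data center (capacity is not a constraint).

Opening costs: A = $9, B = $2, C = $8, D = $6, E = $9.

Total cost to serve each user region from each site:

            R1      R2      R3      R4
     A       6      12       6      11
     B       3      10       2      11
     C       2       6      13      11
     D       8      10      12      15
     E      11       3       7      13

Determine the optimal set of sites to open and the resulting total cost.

Open B only; minimum total cost 28.

For any fixed open set, each user region goes to its cheapest open site; total = fixed + service.
{B}: R1→B 3, R2→B 10, R3→B 2, R4→B 11. Service 26; fixed 2; total 28.
{B, E}: R1→B 3, R2→E 3, R3→B 2, R4→B 11. Service 19; fixed 11; total 30.
{B, C}: service 21 + fixed 10 = 31
{A, B, C, D, E}: service 18 + fixed 34 = 52
No other subset beats 28.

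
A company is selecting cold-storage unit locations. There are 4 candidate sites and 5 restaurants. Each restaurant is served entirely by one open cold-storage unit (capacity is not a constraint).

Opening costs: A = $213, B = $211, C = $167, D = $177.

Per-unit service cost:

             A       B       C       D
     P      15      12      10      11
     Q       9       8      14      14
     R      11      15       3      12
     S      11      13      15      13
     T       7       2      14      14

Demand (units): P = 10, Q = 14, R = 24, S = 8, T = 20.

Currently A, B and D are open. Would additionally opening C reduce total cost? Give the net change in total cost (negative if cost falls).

Current service cost with {A, B, D}: 614.
Adding C: each restaurant re-picks its cheapest; new service cost 412, saving 202.
Extra fixed cost: 167. Net change = 167 − 202 = -35.
(Totals: 1215 → 1180.)

Yes — net change −35 (cost falls by 35).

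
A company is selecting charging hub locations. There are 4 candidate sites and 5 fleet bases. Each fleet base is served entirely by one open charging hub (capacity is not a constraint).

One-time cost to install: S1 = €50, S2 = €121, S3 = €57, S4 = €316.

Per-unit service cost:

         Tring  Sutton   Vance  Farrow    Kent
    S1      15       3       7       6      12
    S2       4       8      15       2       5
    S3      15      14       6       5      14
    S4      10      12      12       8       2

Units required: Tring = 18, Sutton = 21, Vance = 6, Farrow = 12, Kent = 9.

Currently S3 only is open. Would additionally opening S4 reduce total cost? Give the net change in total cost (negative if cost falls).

Current service cost with {S3}: 786.
Adding S4: each fleet base re-picks its cheapest; new service cost 546, saving 240.
Extra fixed cost: 316. Net change = 316 − 240 = 76.
(Totals: 843 → 919.)

No — net change +76 (cost rises by 76).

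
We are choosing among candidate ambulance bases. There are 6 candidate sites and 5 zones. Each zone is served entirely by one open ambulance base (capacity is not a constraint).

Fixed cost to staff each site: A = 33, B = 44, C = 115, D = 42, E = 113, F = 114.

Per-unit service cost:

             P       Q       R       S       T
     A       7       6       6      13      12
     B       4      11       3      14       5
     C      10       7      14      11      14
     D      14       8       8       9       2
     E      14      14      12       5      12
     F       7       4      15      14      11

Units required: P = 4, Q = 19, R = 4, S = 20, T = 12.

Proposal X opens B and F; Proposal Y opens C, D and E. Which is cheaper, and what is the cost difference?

Proposal Y is cheaper by 3.

Proposal X: {B, F}: P→B 4·4=16, Q→F 4·19=76, R→B 3·4=12, S→B 14·20=280, T→B 5·12=60. Service 444; fixed 158; total 602.
Proposal Y: {C, D, E}: P→C 10·4=40, Q→C 7·19=133, R→D 8·4=32, S→E 5·20=100, T→D 2·12=24. Service 329; fixed 270; total 599.
Difference: |602 − 599| = 3.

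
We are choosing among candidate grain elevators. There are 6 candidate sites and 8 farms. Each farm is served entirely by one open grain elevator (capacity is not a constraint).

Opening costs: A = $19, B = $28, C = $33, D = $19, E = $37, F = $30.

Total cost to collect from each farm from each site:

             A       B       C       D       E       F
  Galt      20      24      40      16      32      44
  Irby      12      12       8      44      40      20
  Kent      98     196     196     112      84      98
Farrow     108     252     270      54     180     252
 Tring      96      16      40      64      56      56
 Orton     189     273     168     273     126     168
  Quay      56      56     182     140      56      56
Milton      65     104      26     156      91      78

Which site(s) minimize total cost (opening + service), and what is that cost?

For any fixed open set, each farm goes to its cheapest open site; total = fixed + service.
{C, D, E}: Galt→D 16, Irby→C 8, Kent→E 84, Farrow→D 54, Tring→C 40, Orton→E 126, Quay→E 56, Milton→C 26. Service 410; fixed 89; total 499.
{B, C, D, E}: service 386 + fixed 117 = 503
{A, C, D, E}: service 410 + fixed 108 = 518
{A, B, C, D, E, F}: Galt→D 16, Irby→C 8, Kent→E 84, Farrow→D 54, Tring→B 16, Orton→E 126, Quay→A 56, Milton→C 26. Service 386; fixed 166; total 552.
No other subset beats 499.

Open C, D and E; minimum total cost 499.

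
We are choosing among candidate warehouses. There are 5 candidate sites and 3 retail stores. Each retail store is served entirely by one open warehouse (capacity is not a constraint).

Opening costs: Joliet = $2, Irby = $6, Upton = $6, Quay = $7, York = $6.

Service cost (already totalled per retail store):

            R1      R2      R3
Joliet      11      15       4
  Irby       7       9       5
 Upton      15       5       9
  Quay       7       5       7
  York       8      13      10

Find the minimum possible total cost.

For any fixed open set, each retail store goes to its cheapest open site; total = fixed + service.
{Joliet, Quay}: R1→Quay 7, R2→Quay 5, R3→Joliet 4. Service 16; fixed 9; total 25.
{Quay}: service 19 + fixed 7 = 26
{Irby}: service 21 + fixed 6 = 27
{Joliet, Irby, Upton, Quay, York}: R1→Irby 7, R2→Upton 5, R3→Joliet 4. Service 16; fixed 27; total 43.
No other subset beats 25.

Minimum total cost: 25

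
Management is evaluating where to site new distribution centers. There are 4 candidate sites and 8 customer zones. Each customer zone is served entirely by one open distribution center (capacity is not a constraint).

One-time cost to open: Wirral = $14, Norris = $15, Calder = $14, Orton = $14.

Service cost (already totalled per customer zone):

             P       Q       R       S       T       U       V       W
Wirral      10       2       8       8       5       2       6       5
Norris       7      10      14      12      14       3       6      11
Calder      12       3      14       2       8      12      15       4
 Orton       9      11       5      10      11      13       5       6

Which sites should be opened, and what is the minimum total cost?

For any fixed open set, each customer zone goes to its cheapest open site; total = fixed + service.
{Wirral}: P→Wirral 10, Q→Wirral 2, R→Wirral 8, S→Wirral 8, T→Wirral 5, U→Wirral 2, V→Wirral 6, W→Wirral 5. Service 46; fixed 14; total 60.
{Wirral, Calder}: service 39 + fixed 28 = 67
{Wirral, Orton}: P→Orton 9, Q→Wirral 2, R→Orton 5, S→Wirral 8, T→Wirral 5, U→Wirral 2, V→Orton 5, W→Wirral 5. Service 41; fixed 28; total 69.
{Wirral, Norris, Calder, Orton}: P→Norris 7, Q→Wirral 2, R→Orton 5, S→Calder 2, T→Wirral 5, U→Wirral 2, V→Orton 5, W→Calder 4. Service 32; fixed 57; total 89.
No other subset beats 60.

Open Wirral only; minimum total cost 60.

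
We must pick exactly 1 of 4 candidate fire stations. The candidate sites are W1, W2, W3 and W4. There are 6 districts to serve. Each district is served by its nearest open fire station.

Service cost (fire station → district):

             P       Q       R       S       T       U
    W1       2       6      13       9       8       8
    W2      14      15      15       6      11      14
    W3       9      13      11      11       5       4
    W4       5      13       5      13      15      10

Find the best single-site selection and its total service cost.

With exactly 1 open, each district uses its cheapest among the chosen.
{W1}: P→W1 2, Q→W1 6, R→W1 13, S→W1 9, T→W1 8, U→W1 8. Service cost 46.
{W3}: service cost 53
{W4}: service cost 61
Among all 4 size-1 choices, {W1} is lowest.

Choose W1 only; total service cost 46.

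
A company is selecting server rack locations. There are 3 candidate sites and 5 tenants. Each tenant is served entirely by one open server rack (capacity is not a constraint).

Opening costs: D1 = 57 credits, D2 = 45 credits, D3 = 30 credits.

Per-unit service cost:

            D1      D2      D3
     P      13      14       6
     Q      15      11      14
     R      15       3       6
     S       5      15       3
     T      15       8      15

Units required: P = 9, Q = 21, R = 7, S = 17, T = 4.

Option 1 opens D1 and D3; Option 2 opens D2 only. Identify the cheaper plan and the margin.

Option 1 is cheaper by 122.

Option 1: {D1, D3}: P→D3 6·9=54, Q→D3 14·21=294, R→D3 6·7=42, S→D3 3·17=51, T→D1 15·4=60. Service 501; fixed 87; total 588.
Option 2: {D2}: P→D2 14·9=126, Q→D2 11·21=231, R→D2 3·7=21, S→D2 15·17=255, T→D2 8·4=32. Service 665; fixed 45; total 710.
Difference: |588 − 710| = 122.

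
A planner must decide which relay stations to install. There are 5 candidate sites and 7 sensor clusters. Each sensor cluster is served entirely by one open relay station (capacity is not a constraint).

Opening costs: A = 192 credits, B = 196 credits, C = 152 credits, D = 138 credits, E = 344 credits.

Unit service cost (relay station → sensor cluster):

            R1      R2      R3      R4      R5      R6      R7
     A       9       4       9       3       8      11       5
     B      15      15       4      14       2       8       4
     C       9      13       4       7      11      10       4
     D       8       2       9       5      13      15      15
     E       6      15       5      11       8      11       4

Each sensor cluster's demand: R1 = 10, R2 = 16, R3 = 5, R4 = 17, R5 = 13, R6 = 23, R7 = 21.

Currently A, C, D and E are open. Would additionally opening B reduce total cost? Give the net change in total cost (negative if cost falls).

Current service cost with {A, C, D, E}: 581.
Adding B: each sensor cluster re-picks its cheapest; new service cost 457, saving 124.
Extra fixed cost: 196. Net change = 196 − 124 = 72.
(Totals: 1407 → 1479.)

No — net change +72 (cost rises by 72).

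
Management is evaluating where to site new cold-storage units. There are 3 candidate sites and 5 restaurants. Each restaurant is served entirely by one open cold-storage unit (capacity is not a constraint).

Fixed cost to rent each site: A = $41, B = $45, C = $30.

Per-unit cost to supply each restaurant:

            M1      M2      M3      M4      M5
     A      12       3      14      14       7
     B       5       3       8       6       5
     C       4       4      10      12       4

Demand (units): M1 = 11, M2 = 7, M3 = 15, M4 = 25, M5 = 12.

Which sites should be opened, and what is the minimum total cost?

For any fixed open set, each restaurant goes to its cheapest open site; total = fixed + service.
{B}: M1→B 5·11=55, M2→B 3·7=21, M3→B 8·15=120, M4→B 6·25=150, M5→B 5·12=60. Service 406; fixed 45; total 451.
{B, C}: M1→C 4·11=44, M2→B 3·7=21, M3→B 8·15=120, M4→B 6·25=150, M5→C 4·12=48. Service 383; fixed 75; total 458.
{A, B}: service 406 + fixed 86 = 492
{A, B, C}: service 383 + fixed 116 = 499
No other subset beats 451.

Open B only; minimum total cost 451.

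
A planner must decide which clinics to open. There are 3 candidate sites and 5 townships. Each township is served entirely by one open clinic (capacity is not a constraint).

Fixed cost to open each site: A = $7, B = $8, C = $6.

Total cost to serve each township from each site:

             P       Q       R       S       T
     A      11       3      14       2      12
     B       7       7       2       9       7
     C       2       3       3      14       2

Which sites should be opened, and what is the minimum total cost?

Open A and C; minimum total cost 25.

For any fixed open set, each township goes to its cheapest open site; total = fixed + service.
{A, C}: P→C 2, Q→A 3, R→C 3, S→A 2, T→C 2. Service 12; fixed 13; total 25.
{C}: P→C 2, Q→C 3, R→C 3, S→C 14, T→C 2. Service 24; fixed 6; total 30.
{A, B, C}: service 11 + fixed 21 = 32
(All 7 nonempty subsets were checked; A and C is lowest.)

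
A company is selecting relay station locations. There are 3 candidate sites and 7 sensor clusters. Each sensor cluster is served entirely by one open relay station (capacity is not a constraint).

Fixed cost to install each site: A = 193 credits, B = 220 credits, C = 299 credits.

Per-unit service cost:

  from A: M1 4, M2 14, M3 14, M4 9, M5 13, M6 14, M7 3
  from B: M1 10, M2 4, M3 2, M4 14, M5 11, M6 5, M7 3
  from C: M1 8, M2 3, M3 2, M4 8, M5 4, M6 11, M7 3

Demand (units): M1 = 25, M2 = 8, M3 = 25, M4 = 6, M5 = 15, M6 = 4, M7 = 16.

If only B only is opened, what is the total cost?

Total cost: 869

Each sensor cluster is assigned to its cheapest site among the open ones.
{B}: M1→B 10·25=250, M2→B 4·8=32, M3→B 2·25=50, M4→B 14·6=84, M5→B 11·15=165, M6→B 5·4=20, M7→B 3·16=48. Service 649; fixed 220; total 869.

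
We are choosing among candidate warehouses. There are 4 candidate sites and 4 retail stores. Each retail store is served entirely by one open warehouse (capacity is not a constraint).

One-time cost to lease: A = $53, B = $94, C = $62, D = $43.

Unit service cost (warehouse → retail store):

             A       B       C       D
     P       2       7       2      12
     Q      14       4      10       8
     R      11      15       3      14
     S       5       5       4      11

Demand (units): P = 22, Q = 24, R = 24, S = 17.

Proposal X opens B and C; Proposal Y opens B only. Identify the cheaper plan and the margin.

Proposal X is cheaper by 353.

Proposal X: {B, C}: P→C 2·22=44, Q→B 4·24=96, R→C 3·24=72, S→C 4·17=68. Service 280; fixed 156; total 436.
Proposal Y: {B}: P→B 7·22=154, Q→B 4·24=96, R→B 15·24=360, S→B 5·17=85. Service 695; fixed 94; total 789.
Difference: |436 − 789| = 353.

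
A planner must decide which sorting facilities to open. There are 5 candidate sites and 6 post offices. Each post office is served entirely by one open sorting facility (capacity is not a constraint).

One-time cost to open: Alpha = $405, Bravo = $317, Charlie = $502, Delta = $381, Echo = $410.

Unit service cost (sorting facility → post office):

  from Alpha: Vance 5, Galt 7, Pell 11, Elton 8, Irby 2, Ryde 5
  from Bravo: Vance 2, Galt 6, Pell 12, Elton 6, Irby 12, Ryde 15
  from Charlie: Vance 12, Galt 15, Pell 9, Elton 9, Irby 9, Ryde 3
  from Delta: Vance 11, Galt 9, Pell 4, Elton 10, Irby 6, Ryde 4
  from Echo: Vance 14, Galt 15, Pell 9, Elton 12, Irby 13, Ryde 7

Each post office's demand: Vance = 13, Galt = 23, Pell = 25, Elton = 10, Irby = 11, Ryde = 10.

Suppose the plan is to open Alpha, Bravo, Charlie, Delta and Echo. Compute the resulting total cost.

Total cost: 2391

Each post office is assigned to its cheapest site among the open ones.
{Alpha, Bravo, Charlie, Delta, Echo}: Vance→Bravo 2·13=26, Galt→Bravo 6·23=138, Pell→Delta 4·25=100, Elton→Bravo 6·10=60, Irby→Alpha 2·11=22, Ryde→Charlie 3·10=30. Service 376; fixed 2015; total 2391.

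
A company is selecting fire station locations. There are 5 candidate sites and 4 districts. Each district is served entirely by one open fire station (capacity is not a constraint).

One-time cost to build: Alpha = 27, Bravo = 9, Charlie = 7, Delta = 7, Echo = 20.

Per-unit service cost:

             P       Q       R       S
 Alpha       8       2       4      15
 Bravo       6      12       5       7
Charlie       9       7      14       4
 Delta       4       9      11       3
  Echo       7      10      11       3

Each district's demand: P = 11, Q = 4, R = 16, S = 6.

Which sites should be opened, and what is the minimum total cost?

For any fixed open set, each district goes to its cheapest open site; total = fixed + service.
{Alpha, Delta}: P→Delta 4·11=44, Q→Alpha 2·4=8, R→Alpha 4·16=64, S→Delta 3·6=18. Service 134; fixed 34; total 168.
{Alpha, Charlie, Delta}: service 134 + fixed 41 = 175
{Alpha, Bravo, Delta}: P→Delta 4·11=44, Q→Alpha 2·4=8, R→Alpha 4·16=64, S→Delta 3·6=18. Service 134; fixed 43; total 177.
{Alpha, Bravo, Charlie, Delta, Echo}: service 134 + fixed 70 = 204
No other subset beats 168.

Open Alpha and Delta; minimum total cost 168.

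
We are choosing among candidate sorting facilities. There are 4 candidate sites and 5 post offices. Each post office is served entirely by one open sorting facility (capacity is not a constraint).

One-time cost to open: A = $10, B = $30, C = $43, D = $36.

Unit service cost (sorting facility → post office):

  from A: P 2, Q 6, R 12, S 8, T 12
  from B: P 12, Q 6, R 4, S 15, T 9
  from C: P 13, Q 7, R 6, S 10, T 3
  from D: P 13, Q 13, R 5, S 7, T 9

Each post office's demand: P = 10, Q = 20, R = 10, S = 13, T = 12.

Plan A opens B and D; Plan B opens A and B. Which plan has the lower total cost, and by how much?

Plan A: {B, D}: P→B 12·10=120, Q→B 6·20=120, R→B 4·10=40, S→D 7·13=91, T→B 9·12=108. Service 479; fixed 66; total 545.
Plan B: {A, B}: P→A 2·10=20, Q→A 6·20=120, R→B 4·10=40, S→A 8·13=104, T→B 9·12=108. Service 392; fixed 40; total 432.
Difference: |545 − 432| = 113.

Plan B is cheaper by 113.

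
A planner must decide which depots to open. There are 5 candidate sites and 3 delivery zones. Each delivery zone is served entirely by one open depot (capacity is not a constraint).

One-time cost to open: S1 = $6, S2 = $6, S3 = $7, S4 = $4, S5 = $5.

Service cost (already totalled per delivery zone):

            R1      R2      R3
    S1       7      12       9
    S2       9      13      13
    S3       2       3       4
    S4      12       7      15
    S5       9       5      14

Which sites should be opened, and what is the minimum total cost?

For any fixed open set, each delivery zone goes to its cheapest open site; total = fixed + service.
{S3}: R1→S3 2, R2→S3 3, R3→S3 4. Service 9; fixed 7; total 16.
{S3, S4}: service 9 + fixed 11 = 20
{S3, S5}: service 9 + fixed 12 = 21
{S1, S2, S3, S4, S5}: R1→S3 2, R2→S3 3, R3→S3 4. Service 9; fixed 28; total 37.
No other subset beats 16.

Open S3 only; minimum total cost 16.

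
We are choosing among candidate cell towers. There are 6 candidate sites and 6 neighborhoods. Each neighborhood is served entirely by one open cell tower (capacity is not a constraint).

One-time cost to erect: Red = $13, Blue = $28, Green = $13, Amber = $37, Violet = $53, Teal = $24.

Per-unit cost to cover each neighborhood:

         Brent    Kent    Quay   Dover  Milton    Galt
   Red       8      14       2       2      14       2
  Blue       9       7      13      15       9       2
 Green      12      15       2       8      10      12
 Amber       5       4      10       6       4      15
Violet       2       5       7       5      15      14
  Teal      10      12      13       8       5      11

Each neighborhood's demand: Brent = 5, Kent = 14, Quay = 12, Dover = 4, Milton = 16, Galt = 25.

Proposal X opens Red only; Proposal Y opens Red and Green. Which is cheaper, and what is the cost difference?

Proposal X: {Red}: Brent→Red 8·5=40, Kent→Red 14·14=196, Quay→Red 2·12=24, Dover→Red 2·4=8, Milton→Red 14·16=224, Galt→Red 2·25=50. Service 542; fixed 13; total 555.
Proposal Y: {Red, Green}: Brent→Red 8·5=40, Kent→Red 14·14=196, Quay→Red 2·12=24, Dover→Red 2·4=8, Milton→Green 10·16=160, Galt→Red 2·25=50. Service 478; fixed 26; total 504.
Difference: |555 − 504| = 51.

Proposal Y is cheaper by 51.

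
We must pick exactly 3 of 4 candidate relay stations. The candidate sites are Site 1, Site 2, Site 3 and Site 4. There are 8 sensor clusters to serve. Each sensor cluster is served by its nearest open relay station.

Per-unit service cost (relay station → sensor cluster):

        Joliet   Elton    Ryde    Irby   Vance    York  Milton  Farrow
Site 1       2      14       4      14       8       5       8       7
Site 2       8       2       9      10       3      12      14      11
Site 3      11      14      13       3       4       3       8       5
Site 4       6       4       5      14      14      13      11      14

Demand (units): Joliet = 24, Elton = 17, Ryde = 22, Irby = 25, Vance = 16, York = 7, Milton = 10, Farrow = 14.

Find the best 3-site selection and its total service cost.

With exactly 3 open, each sensor cluster uses its cheapest among the chosen.
{Site 1, Site 2, Site 3}: Joliet→Site 1 2·24=48, Elton→Site 2 2·17=34, Ryde→Site 1 4·22=88, Irby→Site 3 3·25=75, Vance→Site 2 3·16=48, York→Site 3 3·7=21, Milton→Site 1 8·10=80, Farrow→Site 3 5·14=70. Service cost 464.
{Site 1, Site 3, Site 4}: service cost 514
{Site 2, Site 3, Site 4}: service cost 582
Among all 4 size-3 choices, {Site 1, Site 2, Site 3} is lowest.

Choose Site 1, Site 2 and Site 3; total service cost 464.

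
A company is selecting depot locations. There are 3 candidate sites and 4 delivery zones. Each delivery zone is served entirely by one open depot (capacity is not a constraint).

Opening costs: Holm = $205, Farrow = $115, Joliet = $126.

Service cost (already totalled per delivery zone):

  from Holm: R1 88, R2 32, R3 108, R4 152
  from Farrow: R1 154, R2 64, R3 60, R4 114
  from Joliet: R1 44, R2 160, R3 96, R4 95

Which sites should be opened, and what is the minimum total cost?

Open Farrow and Joliet; minimum total cost 504.

For any fixed open set, each delivery zone goes to its cheapest open site; total = fixed + service.
{Farrow, Joliet}: R1→Joliet 44, R2→Farrow 64, R3→Farrow 60, R4→Joliet 95. Service 263; fixed 241; total 504.
{Farrow}: service 392 + fixed 115 = 507
{Joliet}: service 395 + fixed 126 = 521
{Holm, Farrow, Joliet}: service 231 + fixed 446 = 677
No other subset beats 504.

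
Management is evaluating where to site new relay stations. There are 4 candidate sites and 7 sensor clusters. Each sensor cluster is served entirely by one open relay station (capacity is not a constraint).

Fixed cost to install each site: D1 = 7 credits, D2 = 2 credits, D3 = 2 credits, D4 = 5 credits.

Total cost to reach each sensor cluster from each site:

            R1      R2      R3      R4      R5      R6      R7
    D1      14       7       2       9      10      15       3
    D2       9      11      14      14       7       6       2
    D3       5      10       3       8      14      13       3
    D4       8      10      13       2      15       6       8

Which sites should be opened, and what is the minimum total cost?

Open D2, D3 and D4; minimum total cost 44.

For any fixed open set, each sensor cluster goes to its cheapest open site; total = fixed + service.
{D2, D3, D4}: R1→D3 5, R2→D3 10, R3→D3 3, R4→D4 2, R5→D2 7, R6→D2 6, R7→D2 2. Service 35; fixed 9; total 44.
{D2, D3}: service 41 + fixed 4 = 45
{D1, D2, D3, D4}: R1→D3 5, R2→D1 7, R3→D1 2, R4→D4 2, R5→D2 7, R6→D2 6, R7→D2 2. Service 31; fixed 16; total 47.
{D2}: service 63 + fixed 2 = 65
(All 15 nonempty subsets were checked; D2, D3 and D4 is lowest.)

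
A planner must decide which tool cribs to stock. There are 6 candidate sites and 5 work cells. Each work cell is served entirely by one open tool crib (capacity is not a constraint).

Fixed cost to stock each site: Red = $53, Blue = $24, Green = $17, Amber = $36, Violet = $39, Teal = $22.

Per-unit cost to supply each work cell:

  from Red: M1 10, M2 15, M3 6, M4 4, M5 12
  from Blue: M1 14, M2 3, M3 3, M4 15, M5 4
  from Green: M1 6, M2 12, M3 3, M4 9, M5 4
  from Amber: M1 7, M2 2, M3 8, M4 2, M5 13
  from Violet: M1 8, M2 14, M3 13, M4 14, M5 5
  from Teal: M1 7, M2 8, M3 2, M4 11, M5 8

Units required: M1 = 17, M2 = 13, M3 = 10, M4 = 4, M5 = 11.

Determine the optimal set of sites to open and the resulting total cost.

For any fixed open set, each work cell goes to its cheapest open site; total = fixed + service.
{Green, Amber}: M1→Green 6·17=102, M2→Amber 2·13=26, M3→Green 3·10=30, M4→Amber 2·4=8, M5→Green 4·11=44. Service 210; fixed 53; total 263.
{Green, Amber, Teal}: service 200 + fixed 75 = 275
{Blue, Green, Amber}: service 210 + fixed 77 = 287
{Red, Blue, Green, Amber, Violet, Teal}: service 200 + fixed 191 = 391
No other subset beats 263.

Open Green and Amber; minimum total cost 263.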